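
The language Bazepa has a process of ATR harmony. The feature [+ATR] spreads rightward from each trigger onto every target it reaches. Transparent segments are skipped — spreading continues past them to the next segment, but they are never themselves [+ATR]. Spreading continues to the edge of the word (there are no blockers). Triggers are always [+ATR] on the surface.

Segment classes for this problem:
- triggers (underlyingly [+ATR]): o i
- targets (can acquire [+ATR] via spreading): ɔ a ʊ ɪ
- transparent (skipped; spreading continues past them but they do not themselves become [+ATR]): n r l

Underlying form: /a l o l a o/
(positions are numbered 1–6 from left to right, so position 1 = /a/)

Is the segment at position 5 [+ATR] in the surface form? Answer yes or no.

yes

From /o/ at 3 rightward: 4 /l/ transparent; 5 /a/ → [+ATR]; 6 /o/ is itself a trigger — this domain ends here.
From /o/ at 6 rightward: word edge.
Target with no active source: position 1 stays [-ATR].
[+ATR] positions on the surface: 3 5 6.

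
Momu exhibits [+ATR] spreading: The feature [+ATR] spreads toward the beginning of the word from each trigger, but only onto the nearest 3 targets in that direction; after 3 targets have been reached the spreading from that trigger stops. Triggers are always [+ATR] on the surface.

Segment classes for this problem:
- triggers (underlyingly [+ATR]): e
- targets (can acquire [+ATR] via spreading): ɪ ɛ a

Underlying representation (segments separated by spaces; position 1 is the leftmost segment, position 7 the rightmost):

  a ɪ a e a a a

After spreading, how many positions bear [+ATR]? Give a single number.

4

From /e/ at 4 leftward: 3 /a/ → [+ATR]; 2 /ɪ/ → [+ATR]; 1 /a/ → [+ATR]; bound reached.
Targets with no active source: positions 5 6 7 stay [-ATR].
[+ATR] positions on the surface: 1 2 3 4.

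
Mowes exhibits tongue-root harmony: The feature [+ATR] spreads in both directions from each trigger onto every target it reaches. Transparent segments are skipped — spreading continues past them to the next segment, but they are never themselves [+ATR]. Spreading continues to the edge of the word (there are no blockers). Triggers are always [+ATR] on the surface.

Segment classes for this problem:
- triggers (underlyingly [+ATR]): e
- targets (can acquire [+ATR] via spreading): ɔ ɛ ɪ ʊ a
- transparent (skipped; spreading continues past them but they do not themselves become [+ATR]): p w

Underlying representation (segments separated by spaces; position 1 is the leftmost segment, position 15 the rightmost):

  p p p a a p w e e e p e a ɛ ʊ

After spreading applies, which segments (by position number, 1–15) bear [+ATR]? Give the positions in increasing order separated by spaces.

4 5 8 9 10 12 13 14 15

From /e/ at 8 rightward: 9 /e/ is itself a trigger — this domain ends here.
From /e/ at 8 leftward: 7 /w/ transparent; 6 /p/ transparent; 5 /a/ → [+ATR]; 4 /a/ → [+ATR]; 3 /p/ transparent; 2 /p/ transparent; 1 /p/ transparent; word edge.
From /e/ at 9 rightward: 10 /e/ is itself a trigger — this domain ends here.
From /e/ at 9 leftward: 8 /e/ is itself a trigger — this domain ends here.
From /e/ at 10 rightward: 11 /p/ transparent; 12 /e/ is itself a trigger — this domain ends here.
From /e/ at 10 leftward: 9 /e/ is itself a trigger — this domain ends here.
From /e/ at 12 rightward: 13 /a/ → [+ATR]; 14 /ɛ/ → [+ATR]; 15 /ʊ/ → [+ATR]; word edge.
From /e/ at 12 leftward: 11 /p/ transparent; 10 /e/ is itself a trigger — this domain ends here.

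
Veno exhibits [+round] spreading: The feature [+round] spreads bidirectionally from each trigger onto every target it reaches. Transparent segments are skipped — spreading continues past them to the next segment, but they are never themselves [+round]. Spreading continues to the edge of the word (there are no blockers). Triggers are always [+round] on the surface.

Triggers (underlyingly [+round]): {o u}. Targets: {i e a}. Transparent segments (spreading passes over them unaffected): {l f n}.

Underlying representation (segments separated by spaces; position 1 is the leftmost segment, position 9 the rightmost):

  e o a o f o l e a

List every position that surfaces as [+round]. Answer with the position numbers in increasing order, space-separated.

From /o/ at 2 rightward: 3 /a/ → [+round]; 4 /o/ is itself a trigger — this domain ends here.
From /o/ at 2 leftward: 1 /e/ → [+round]; word edge.
From /o/ at 4 rightward: 5 /f/ transparent; 6 /o/ is itself a trigger — this domain ends here.
From /o/ at 4 leftward: 3 /a/ → [+round]; 2 /o/ is itself a trigger — this domain ends here.
From /o/ at 6 rightward: 7 /l/ transparent; 8 /e/ → [+round]; 9 /a/ → [+round]; word edge.
From /o/ at 6 leftward: 5 /f/ transparent; 4 /o/ is itself a trigger — this domain ends here.

1 2 3 4 6 8 9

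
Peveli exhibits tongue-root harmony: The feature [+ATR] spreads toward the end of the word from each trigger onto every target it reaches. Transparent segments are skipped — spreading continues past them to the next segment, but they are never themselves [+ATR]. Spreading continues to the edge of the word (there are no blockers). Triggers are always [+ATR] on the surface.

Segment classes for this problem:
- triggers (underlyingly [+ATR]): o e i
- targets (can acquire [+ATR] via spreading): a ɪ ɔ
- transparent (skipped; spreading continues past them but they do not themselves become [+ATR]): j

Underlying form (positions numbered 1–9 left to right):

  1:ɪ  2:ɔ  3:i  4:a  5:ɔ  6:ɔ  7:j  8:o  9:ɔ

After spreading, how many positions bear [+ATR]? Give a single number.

6

From /i/ at 3 rightward: 4 /a/ → [+ATR]; 5 /ɔ/ → [+ATR]; 6 /ɔ/ → [+ATR]; 7 /j/ transparent; 8 /o/ is itself a trigger — this domain ends here.
From /o/ at 8 rightward: 9 /ɔ/ → [+ATR]; word edge.
Targets with no active source: positions 1 2 stay [-ATR].
[+ATR] positions on the surface: 3 4 5 6 8 9.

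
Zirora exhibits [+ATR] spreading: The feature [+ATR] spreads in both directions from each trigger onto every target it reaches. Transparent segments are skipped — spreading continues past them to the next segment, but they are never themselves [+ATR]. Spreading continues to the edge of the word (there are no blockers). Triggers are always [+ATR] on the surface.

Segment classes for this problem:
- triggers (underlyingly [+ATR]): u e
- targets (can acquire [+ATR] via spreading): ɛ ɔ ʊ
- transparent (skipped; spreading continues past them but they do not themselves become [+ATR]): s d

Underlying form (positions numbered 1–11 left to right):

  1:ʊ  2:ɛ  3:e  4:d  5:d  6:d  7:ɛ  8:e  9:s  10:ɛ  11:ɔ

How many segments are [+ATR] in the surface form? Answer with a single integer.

7

From /e/ at 3 rightward: 4 /d/ transparent; 5 /d/ transparent; 6 /d/ transparent; 7 /ɛ/ → [+ATR]; 8 /e/ is itself a trigger — this domain ends here.
From /e/ at 3 leftward: 2 /ɛ/ → [+ATR]; 1 /ʊ/ → [+ATR]; word edge.
From /e/ at 8 rightward: 9 /s/ transparent; 10 /ɛ/ → [+ATR]; 11 /ɔ/ → [+ATR]; word edge.
From /e/ at 8 leftward: 7 /ɛ/ → [+ATR]; 6 /d/ transparent; 5 /d/ transparent; 4 /d/ transparent; 3 /e/ is itself a trigger — this domain ends here.
[+ATR] positions on the surface: 1 2 3 7 8 10 11.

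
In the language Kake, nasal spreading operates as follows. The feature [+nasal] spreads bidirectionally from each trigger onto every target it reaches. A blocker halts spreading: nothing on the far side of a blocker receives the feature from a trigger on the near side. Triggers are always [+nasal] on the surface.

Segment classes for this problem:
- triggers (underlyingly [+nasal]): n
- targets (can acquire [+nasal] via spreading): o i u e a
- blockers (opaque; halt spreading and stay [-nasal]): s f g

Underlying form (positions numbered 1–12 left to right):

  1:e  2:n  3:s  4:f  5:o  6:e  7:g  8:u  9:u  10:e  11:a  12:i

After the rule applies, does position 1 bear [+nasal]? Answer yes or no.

From /n/ at 2 rightward: 3 /s/ blocks.
From /n/ at 2 leftward: 1 /e/ → [+nasal]; word edge.
Targets with no active source: positions 5 6 8 9 10 11 12 stay [-nasal].
[+nasal] positions on the surface: 1 2.

yes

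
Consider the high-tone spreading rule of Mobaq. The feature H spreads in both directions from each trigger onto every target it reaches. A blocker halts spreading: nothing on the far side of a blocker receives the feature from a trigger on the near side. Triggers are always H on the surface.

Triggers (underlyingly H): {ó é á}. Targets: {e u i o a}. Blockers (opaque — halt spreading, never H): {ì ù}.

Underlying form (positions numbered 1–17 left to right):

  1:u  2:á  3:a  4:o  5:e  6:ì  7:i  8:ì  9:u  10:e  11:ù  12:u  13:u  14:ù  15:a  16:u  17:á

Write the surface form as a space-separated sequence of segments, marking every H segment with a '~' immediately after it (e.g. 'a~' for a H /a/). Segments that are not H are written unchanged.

From /á/ at 2 rightward: 3 /a/ → H; 4 /o/ → H; 5 /e/ → H; 6 /ì/ blocks.
From /á/ at 2 leftward: 1 /u/ → H; word edge.
From /á/ at 17 rightward: word edge.
From /á/ at 17 leftward: 16 /u/ → H; 15 /a/ → H; 14 /ù/ blocks.
Targets with no active source: positions 7 9 10 12 13 stay [-high tone].
H positions on the surface: 1 2 3 4 5 15 16 17.

u~ á~ a~ o~ e~ ì i ì u e ù u u ù a~ u~ á~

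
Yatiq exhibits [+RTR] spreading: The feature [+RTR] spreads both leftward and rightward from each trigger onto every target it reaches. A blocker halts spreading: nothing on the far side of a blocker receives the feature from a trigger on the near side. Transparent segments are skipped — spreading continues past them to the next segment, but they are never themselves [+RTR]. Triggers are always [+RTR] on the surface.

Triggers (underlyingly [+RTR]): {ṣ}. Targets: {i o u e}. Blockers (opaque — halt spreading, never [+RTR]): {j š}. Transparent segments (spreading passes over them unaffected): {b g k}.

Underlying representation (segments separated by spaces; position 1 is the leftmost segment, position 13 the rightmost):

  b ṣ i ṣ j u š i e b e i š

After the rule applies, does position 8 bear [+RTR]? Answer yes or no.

From /ṣ/ at 2 rightward: 3 /i/ → [+RTR]; 4 /ṣ/ is itself a trigger — this domain ends here.
From /ṣ/ at 2 leftward: 1 /b/ transparent; word edge.
From /ṣ/ at 4 rightward: 5 /j/ blocks.
From /ṣ/ at 4 leftward: 3 /i/ → [+RTR]; 2 /ṣ/ is itself a trigger — this domain ends here.
Targets with no active source: positions 6 8 9 11 12 stay [-emphatic].
[+RTR] positions on the surface: 2 3 4.

no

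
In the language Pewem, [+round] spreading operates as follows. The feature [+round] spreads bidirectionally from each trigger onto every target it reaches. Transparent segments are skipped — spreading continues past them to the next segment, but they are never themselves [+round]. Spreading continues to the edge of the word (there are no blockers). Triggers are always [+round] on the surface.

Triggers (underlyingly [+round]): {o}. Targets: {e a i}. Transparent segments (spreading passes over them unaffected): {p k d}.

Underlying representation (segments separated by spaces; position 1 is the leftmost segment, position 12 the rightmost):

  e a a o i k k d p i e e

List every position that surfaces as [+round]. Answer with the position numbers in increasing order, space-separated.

From /o/ at 4 rightward: 5 /i/ → [+round]; 6 /k/ transparent; 7 /k/ transparent; 8 /d/ transparent; 9 /p/ transparent; 10 /i/ → [+round]; 11 /e/ → [+round]; 12 /e/ → [+round]; word edge.
From /o/ at 4 leftward: 3 /a/ → [+round]; 2 /a/ → [+round]; 1 /e/ → [+round]; word edge.

1 2 3 4 5 10 11 12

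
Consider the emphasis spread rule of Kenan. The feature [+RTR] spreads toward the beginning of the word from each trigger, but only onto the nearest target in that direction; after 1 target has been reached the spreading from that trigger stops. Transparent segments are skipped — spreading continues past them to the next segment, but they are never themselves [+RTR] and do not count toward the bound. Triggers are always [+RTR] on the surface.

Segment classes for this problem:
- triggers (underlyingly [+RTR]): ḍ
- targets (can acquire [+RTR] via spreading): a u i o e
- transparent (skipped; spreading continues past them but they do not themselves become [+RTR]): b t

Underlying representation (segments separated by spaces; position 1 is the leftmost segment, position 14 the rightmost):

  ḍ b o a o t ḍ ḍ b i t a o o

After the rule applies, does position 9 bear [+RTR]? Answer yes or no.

no

From /ḍ/ at 1 leftward: word edge.
From /ḍ/ at 7 leftward: 6 /t/ transparent; 5 /o/ → [+RTR]; bound reached.
From /ḍ/ at 8 leftward: 7 /ḍ/ is itself a trigger — this domain ends here.
Targets with no active source: positions 3 4 10 12 13 14 stay [-emphatic].
[+RTR] positions on the surface: 1 5 7 8.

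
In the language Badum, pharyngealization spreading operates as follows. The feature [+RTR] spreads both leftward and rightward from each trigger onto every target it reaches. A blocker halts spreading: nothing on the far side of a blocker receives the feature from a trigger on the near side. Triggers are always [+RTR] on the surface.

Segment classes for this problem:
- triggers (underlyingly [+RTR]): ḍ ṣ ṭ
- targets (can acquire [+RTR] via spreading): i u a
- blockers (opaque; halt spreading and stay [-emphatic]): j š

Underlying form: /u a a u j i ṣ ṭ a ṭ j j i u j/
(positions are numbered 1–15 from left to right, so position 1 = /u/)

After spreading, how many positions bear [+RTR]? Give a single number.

5

From /ṣ/ at 7 rightward: 8 /ṭ/ is itself a trigger — this domain ends here.
From /ṣ/ at 7 leftward: 6 /i/ → [+RTR]; 5 /j/ blocks.
From /ṭ/ at 8 rightward: 9 /a/ → [+RTR]; 10 /ṭ/ is itself a trigger — this domain ends here.
From /ṭ/ at 8 leftward: 7 /ṣ/ is itself a trigger — this domain ends here.
From /ṭ/ at 10 rightward: 11 /j/ blocks.
From /ṭ/ at 10 leftward: 9 /a/ → [+RTR]; 8 /ṭ/ is itself a trigger — this domain ends here.
Targets with no active source: positions 1 2 3 4 13 14 stay [-emphatic].
[+RTR] positions on the surface: 6 7 8 9 10.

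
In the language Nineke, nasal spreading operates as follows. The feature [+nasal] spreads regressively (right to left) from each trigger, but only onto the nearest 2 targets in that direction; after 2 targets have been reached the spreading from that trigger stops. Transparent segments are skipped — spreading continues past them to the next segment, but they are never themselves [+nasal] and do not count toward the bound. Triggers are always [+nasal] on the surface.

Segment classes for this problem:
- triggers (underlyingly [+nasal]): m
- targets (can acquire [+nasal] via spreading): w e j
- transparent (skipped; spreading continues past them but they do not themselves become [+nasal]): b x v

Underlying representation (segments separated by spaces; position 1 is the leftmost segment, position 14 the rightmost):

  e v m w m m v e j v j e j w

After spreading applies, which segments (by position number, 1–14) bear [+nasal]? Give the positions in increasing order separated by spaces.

1 3 4 5 6

From /m/ at 3 leftward: 2 /v/ transparent; 1 /e/ → [+nasal]; word edge.
From /m/ at 5 leftward: 4 /w/ → [+nasal]; 3 /m/ is itself a trigger — this domain ends here.
From /m/ at 6 leftward: 5 /m/ is itself a trigger — this domain ends here.
Targets with no active source: positions 8 9 11 12 13 14 stay [-nasal].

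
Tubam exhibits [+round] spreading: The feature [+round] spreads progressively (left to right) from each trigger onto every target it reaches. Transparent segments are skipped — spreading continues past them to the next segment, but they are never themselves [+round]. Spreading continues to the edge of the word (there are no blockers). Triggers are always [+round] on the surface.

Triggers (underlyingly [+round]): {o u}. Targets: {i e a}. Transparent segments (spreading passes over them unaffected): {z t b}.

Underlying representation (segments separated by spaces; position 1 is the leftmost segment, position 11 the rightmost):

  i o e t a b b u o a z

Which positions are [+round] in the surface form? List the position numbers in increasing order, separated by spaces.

2 3 5 8 9 10

From /o/ at 2 rightward: 3 /e/ → [+round]; 4 /t/ transparent; 5 /a/ → [+round]; 6 /b/ transparent; 7 /b/ transparent; 8 /u/ is itself a trigger — this domain ends here.
From /u/ at 8 rightward: 9 /o/ is itself a trigger — this domain ends here.
From /o/ at 9 rightward: 10 /a/ → [+round]; 11 /z/ transparent; word edge.
Target with no active source: position 1 stays [-round].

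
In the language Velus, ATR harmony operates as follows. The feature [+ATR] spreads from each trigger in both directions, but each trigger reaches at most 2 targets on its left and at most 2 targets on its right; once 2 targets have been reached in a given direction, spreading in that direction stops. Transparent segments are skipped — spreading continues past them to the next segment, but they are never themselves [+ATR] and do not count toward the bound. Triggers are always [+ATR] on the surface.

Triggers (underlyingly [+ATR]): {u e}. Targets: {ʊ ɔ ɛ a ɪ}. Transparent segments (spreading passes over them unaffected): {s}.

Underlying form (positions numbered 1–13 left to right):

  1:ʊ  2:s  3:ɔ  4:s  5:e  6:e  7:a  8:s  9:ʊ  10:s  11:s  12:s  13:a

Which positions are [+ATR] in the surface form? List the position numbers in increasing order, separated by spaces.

From /e/ at 5 rightward: 6 /e/ is itself a trigger — this domain ends here.
From /e/ at 5 leftward: 4 /s/ transparent; 3 /ɔ/ → [+ATR]; 2 /s/ transparent; 1 /ʊ/ → [+ATR]; bound reached.
From /e/ at 6 rightward: 7 /a/ → [+ATR]; 8 /s/ transparent; 9 /ʊ/ → [+ATR]; bound reached.
From /e/ at 6 leftward: 5 /e/ is itself a trigger — this domain ends here.
Target with no active source: position 13 stays [-ATR].

1 3 5 6 7 9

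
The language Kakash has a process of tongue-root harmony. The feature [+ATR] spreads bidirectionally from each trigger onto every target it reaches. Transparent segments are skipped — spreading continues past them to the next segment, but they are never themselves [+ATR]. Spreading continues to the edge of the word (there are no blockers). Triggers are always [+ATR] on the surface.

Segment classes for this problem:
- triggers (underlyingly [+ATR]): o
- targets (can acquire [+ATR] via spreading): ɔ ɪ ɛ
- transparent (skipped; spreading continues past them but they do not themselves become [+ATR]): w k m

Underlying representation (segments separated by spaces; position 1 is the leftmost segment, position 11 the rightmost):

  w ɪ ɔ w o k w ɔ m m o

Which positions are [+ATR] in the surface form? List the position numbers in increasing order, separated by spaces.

2 3 5 8 11

From /o/ at 5 rightward: 6 /k/ transparent; 7 /w/ transparent; 8 /ɔ/ → [+ATR]; 9 /m/ transparent; 10 /m/ transparent; 11 /o/ is itself a trigger — this domain ends here.
From /o/ at 5 leftward: 4 /w/ transparent; 3 /ɔ/ → [+ATR]; 2 /ɪ/ → [+ATR]; 1 /w/ transparent; word edge.
From /o/ at 11 rightward: word edge.
From /o/ at 11 leftward: 10 /m/ transparent; 9 /m/ transparent; 8 /ɔ/ → [+ATR]; 7 /w/ transparent; 6 /k/ transparent; 5 /o/ is itself a trigger — this domain ends here.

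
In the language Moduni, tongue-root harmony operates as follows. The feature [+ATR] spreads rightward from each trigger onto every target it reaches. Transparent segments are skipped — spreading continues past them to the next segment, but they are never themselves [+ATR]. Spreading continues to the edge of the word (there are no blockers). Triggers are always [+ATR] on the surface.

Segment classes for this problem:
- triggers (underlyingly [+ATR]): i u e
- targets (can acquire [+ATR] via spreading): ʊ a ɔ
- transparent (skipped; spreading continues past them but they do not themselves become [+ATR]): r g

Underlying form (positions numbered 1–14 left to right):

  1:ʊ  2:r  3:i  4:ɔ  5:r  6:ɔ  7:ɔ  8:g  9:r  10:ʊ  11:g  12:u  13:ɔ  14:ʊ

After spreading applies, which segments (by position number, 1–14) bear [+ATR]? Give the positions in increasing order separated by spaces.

From /i/ at 3 rightward: 4 /ɔ/ → [+ATR]; 5 /r/ transparent; 6 /ɔ/ → [+ATR]; 7 /ɔ/ → [+ATR]; 8 /g/ transparent; 9 /r/ transparent; 10 /ʊ/ → [+ATR]; 11 /g/ transparent; 12 /u/ is itself a trigger — this domain ends here.
From /u/ at 12 rightward: 13 /ɔ/ → [+ATR]; 14 /ʊ/ → [+ATR]; word edge.
Target with no active source: position 1 stays [-ATR].

3 4 6 7 10 12 13 14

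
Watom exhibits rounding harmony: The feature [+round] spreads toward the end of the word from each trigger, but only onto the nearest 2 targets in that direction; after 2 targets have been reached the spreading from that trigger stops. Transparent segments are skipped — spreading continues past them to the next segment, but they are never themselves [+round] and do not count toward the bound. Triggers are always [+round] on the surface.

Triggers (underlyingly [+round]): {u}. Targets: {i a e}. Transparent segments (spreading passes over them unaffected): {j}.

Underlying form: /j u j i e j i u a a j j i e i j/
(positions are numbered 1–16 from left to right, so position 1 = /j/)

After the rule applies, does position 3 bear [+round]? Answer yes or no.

no

From /u/ at 2 rightward: 3 /j/ transparent; 4 /i/ → [+round]; 5 /e/ → [+round]; bound reached.
From /u/ at 8 rightward: 9 /a/ → [+round]; 10 /a/ → [+round]; bound reached.
Targets with no active source: positions 7 13 14 15 stay [-round].
[+round] positions on the surface: 2 4 5 8 9 10.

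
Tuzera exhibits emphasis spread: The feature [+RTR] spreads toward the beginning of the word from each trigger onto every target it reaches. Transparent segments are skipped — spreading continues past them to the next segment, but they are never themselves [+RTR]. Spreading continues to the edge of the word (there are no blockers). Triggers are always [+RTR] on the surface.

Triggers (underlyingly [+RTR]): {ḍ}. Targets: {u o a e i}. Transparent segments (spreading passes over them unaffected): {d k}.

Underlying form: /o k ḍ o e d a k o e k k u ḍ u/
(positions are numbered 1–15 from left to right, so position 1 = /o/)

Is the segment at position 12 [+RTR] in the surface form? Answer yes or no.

From /ḍ/ at 3 leftward: 2 /k/ transparent; 1 /o/ → [+RTR]; word edge.
From /ḍ/ at 14 leftward: 13 /u/ → [+RTR]; 12 /k/ transparent; 11 /k/ transparent; 10 /e/ → [+RTR]; 9 /o/ → [+RTR]; 8 /k/ transparent; 7 /a/ → [+RTR]; 6 /d/ transparent; 5 /e/ → [+RTR]; 4 /o/ → [+RTR]; 3 /ḍ/ is itself a trigger — this domain ends here.
Target with no active source: position 15 stays [-emphatic].
[+RTR] positions on the surface: 1 3 4 5 7 9 10 13 14.

no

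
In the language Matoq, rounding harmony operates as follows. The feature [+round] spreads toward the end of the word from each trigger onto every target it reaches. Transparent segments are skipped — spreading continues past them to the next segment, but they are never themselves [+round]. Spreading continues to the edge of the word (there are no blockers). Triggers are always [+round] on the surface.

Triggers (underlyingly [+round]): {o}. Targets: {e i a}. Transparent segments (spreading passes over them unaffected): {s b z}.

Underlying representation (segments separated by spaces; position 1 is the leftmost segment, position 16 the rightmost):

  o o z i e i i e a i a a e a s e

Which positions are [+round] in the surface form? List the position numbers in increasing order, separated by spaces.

From /o/ at 1 rightward: 2 /o/ is itself a trigger — this domain ends here.
From /o/ at 2 rightward: 3 /z/ transparent; 4 /i/ → [+round]; 5 /e/ → [+round]; 6 /i/ → [+round]; 7 /i/ → [+round]; 8 /e/ → [+round]; 9 /a/ → [+round]; 10 /i/ → [+round]; 11 /a/ → [+round]; 12 /a/ → [+round]; 13 /e/ → [+round]; 14 /a/ → [+round]; 15 /s/ transparent; 16 /e/ → [+round]; word edge.

1 2 4 5 6 7 8 9 10 11 12 13 14 16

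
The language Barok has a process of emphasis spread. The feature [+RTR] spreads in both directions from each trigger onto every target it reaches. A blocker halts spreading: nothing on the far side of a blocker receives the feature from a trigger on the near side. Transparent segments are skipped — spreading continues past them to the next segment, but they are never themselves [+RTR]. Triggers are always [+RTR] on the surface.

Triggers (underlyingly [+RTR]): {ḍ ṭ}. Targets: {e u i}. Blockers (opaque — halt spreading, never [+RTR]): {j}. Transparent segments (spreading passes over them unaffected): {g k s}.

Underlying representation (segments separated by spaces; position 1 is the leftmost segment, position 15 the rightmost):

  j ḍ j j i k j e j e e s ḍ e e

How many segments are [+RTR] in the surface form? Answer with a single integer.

6

From /ḍ/ at 2 rightward: 3 /j/ blocks.
From /ḍ/ at 2 leftward: 1 /j/ blocks.
From /ḍ/ at 13 rightward: 14 /e/ → [+RTR]; 15 /e/ → [+RTR]; word edge.
From /ḍ/ at 13 leftward: 12 /s/ transparent; 11 /e/ → [+RTR]; 10 /e/ → [+RTR]; 9 /j/ blocks.
Targets with no active source: positions 5 8 stay [-emphatic].
[+RTR] positions on the surface: 2 10 11 13 14 15.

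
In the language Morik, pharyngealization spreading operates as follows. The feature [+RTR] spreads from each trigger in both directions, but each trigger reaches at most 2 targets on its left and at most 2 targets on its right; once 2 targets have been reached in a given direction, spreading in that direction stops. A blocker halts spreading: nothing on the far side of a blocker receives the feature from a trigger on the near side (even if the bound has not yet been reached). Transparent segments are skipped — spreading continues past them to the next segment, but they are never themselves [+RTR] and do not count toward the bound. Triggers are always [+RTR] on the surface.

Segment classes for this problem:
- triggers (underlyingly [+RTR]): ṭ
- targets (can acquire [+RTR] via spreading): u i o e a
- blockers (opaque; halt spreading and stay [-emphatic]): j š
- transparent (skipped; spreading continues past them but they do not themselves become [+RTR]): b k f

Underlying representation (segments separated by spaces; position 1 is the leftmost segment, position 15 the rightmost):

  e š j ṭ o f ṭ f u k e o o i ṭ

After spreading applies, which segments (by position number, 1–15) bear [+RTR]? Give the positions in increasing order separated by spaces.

From /ṭ/ at 4 rightward: 5 /o/ → [+RTR]; 6 /f/ transparent; 7 /ṭ/ is itself a trigger — this domain ends here.
From /ṭ/ at 4 leftward: 3 /j/ blocks.
From /ṭ/ at 7 rightward: 8 /f/ transparent; 9 /u/ → [+RTR]; 10 /k/ transparent; 11 /e/ → [+RTR]; bound reached.
From /ṭ/ at 7 leftward: 6 /f/ transparent; 5 /o/ → [+RTR]; 4 /ṭ/ is itself a trigger — this domain ends here.
From /ṭ/ at 15 rightward: word edge.
From /ṭ/ at 15 leftward: 14 /i/ → [+RTR]; 13 /o/ → [+RTR]; bound reached.
Targets with no active source: positions 1 12 stay [-emphatic].

4 5 7 9 11 13 14 15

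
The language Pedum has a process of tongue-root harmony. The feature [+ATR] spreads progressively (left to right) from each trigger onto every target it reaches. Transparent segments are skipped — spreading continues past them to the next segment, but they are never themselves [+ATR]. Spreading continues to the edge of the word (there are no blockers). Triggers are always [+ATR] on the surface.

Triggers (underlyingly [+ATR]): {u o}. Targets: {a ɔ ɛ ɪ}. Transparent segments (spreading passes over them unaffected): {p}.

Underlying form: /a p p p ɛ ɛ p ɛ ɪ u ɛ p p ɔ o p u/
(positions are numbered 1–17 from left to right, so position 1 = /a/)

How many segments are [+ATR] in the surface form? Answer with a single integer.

5

From /u/ at 10 rightward: 11 /ɛ/ → [+ATR]; 12 /p/ transparent; 13 /p/ transparent; 14 /ɔ/ → [+ATR]; 15 /o/ is itself a trigger — this domain ends here.
From /o/ at 15 rightward: 16 /p/ transparent; 17 /u/ is itself a trigger — this domain ends here.
From /u/ at 17 rightward: word edge.
Targets with no active source: positions 1 5 6 8 9 stay [-ATR].
[+ATR] positions on the surface: 10 11 14 15 17.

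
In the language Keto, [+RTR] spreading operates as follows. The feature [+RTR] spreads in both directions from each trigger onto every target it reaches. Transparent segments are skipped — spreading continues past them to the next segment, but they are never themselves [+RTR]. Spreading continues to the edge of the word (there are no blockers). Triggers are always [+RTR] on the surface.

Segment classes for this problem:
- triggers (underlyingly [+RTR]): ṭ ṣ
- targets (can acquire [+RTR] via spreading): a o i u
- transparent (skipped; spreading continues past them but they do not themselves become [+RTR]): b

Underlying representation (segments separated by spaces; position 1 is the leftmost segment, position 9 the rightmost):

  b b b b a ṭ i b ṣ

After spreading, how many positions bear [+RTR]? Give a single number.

4

From /ṭ/ at 6 rightward: 7 /i/ → [+RTR]; 8 /b/ transparent; 9 /ṣ/ is itself a trigger — this domain ends here.
From /ṭ/ at 6 leftward: 5 /a/ → [+RTR]; 4 /b/ transparent; 3 /b/ transparent; 2 /b/ transparent; 1 /b/ transparent; word edge.
From /ṣ/ at 9 rightward: word edge.
From /ṣ/ at 9 leftward: 8 /b/ transparent; 7 /i/ → [+RTR]; 6 /ṭ/ is itself a trigger — this domain ends here.
[+RTR] positions on the surface: 5 6 7 9.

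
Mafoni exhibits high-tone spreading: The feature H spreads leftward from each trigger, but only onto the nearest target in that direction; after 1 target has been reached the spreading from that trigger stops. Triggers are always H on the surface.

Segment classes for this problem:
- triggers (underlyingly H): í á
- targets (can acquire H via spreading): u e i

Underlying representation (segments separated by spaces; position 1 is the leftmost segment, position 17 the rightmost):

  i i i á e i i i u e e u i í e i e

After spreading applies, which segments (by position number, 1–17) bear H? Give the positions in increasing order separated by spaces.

From /á/ at 4 leftward: 3 /i/ → H; bound reached.
From /í/ at 14 leftward: 13 /i/ → H; bound reached.
Targets with no active source: positions 1 2 5 6 7 8 9 10 11 12 15 16 17 stay [-high tone].

3 4 13 14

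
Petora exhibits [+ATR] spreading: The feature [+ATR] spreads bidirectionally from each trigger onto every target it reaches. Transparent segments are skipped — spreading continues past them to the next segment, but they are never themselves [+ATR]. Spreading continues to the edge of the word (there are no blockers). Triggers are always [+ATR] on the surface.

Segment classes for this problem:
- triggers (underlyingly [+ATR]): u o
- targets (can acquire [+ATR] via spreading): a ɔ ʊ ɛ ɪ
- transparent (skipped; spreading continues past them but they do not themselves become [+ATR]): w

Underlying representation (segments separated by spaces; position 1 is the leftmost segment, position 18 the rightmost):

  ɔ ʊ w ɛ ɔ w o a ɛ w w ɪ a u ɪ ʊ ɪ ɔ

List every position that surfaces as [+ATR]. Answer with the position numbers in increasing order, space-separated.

From /o/ at 7 rightward: 8 /a/ → [+ATR]; 9 /ɛ/ → [+ATR]; 10 /w/ transparent; 11 /w/ transparent; 12 /ɪ/ → [+ATR]; 13 /a/ → [+ATR]; 14 /u/ is itself a trigger — this domain ends here.
From /o/ at 7 leftward: 6 /w/ transparent; 5 /ɔ/ → [+ATR]; 4 /ɛ/ → [+ATR]; 3 /w/ transparent; 2 /ʊ/ → [+ATR]; 1 /ɔ/ → [+ATR]; word edge.
From /u/ at 14 rightward: 15 /ɪ/ → [+ATR]; 16 /ʊ/ → [+ATR]; 17 /ɪ/ → [+ATR]; 18 /ɔ/ → [+ATR]; word edge.
From /u/ at 14 leftward: 13 /a/ → [+ATR]; 12 /ɪ/ → [+ATR]; 11 /w/ transparent; 10 /w/ transparent; 9 /ɛ/ → [+ATR]; 8 /a/ → [+ATR]; 7 /o/ is itself a trigger — this domain ends here.

1 2 4 5 7 8 9 12 13 14 15 16 17 18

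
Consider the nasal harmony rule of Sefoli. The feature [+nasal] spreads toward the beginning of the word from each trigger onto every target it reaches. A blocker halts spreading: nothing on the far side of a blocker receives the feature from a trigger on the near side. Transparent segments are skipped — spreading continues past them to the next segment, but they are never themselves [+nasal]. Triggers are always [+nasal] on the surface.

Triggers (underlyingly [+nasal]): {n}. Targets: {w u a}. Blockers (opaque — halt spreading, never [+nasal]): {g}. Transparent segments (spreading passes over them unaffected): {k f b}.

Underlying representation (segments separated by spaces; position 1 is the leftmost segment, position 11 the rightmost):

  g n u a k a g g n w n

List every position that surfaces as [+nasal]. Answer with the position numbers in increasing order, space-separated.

From /n/ at 2 leftward: 1 /g/ blocks.
From /n/ at 9 leftward: 8 /g/ blocks.
From /n/ at 11 leftward: 10 /w/ → [+nasal]; 9 /n/ is itself a trigger — this domain ends here.
Targets with no active source: positions 3 4 6 stay [-nasal].

2 9 10 11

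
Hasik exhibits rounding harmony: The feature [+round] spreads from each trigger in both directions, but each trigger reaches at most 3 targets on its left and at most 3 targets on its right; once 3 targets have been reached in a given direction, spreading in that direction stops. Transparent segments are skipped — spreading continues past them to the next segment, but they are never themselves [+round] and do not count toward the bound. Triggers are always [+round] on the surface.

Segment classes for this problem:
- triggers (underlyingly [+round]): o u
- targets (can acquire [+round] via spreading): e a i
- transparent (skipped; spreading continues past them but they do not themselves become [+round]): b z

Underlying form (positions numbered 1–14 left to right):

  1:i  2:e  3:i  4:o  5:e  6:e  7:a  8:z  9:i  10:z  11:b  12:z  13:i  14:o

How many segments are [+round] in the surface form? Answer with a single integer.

From /o/ at 4 rightward: 5 /e/ → [+round]; 6 /e/ → [+round]; 7 /a/ → [+round]; bound reached.
From /o/ at 4 leftward: 3 /i/ → [+round]; 2 /e/ → [+round]; 1 /i/ → [+round]; bound reached.
From /o/ at 14 rightward: word edge.
From /o/ at 14 leftward: 13 /i/ → [+round]; 12 /z/ transparent; 11 /b/ transparent; 10 /z/ transparent; 9 /i/ → [+round]; 8 /z/ transparent; 7 /a/ → [+round]; bound reached.
[+round] positions on the surface: 1 2 3 4 5 6 7 9 13 14.

10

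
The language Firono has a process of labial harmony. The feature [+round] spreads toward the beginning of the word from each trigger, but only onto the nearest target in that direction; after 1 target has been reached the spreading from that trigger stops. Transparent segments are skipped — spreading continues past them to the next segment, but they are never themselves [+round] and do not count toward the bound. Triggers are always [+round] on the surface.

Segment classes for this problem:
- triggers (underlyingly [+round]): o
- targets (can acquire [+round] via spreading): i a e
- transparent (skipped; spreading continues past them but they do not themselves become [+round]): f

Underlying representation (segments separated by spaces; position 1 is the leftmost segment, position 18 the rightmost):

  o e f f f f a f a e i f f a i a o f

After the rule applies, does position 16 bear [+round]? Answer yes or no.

yes

From /o/ at 1 leftward: word edge.
From /o/ at 17 leftward: 16 /a/ → [+round]; bound reached.
Targets with no active source: positions 2 7 9 10 11 14 15 stay [-round].
[+round] positions on the surface: 1 16 17.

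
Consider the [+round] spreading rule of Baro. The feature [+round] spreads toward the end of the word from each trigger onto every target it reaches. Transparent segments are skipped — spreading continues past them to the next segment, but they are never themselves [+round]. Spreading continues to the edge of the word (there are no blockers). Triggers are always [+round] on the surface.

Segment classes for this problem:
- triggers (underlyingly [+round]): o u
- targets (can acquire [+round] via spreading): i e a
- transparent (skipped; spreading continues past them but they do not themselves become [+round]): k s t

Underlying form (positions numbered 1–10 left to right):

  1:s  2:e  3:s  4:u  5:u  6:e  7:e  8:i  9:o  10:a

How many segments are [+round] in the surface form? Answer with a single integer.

7

From /u/ at 4 rightward: 5 /u/ is itself a trigger — this domain ends here.
From /u/ at 5 rightward: 6 /e/ → [+round]; 7 /e/ → [+round]; 8 /i/ → [+round]; 9 /o/ is itself a trigger — this domain ends here.
From /o/ at 9 rightward: 10 /a/ → [+round]; word edge.
Target with no active source: position 2 stays [-round].
[+round] positions on the surface: 4 5 6 7 8 9 10.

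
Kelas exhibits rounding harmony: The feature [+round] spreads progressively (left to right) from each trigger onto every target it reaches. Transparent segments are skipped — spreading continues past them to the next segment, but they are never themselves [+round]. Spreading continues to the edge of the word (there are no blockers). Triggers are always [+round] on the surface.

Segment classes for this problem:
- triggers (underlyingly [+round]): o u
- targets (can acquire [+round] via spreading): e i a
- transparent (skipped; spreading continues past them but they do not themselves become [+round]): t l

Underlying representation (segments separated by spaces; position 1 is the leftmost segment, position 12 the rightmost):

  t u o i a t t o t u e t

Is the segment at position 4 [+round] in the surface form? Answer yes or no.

yes

From /u/ at 2 rightward: 3 /o/ is itself a trigger — this domain ends here.
From /o/ at 3 rightward: 4 /i/ → [+round]; 5 /a/ → [+round]; 6 /t/ transparent; 7 /t/ transparent; 8 /o/ is itself a trigger — this domain ends here.
From /o/ at 8 rightward: 9 /t/ transparent; 10 /u/ is itself a trigger — this domain ends here.
From /u/ at 10 rightward: 11 /e/ → [+round]; 12 /t/ transparent; word edge.
[+round] positions on the surface: 2 3 4 5 8 10 11.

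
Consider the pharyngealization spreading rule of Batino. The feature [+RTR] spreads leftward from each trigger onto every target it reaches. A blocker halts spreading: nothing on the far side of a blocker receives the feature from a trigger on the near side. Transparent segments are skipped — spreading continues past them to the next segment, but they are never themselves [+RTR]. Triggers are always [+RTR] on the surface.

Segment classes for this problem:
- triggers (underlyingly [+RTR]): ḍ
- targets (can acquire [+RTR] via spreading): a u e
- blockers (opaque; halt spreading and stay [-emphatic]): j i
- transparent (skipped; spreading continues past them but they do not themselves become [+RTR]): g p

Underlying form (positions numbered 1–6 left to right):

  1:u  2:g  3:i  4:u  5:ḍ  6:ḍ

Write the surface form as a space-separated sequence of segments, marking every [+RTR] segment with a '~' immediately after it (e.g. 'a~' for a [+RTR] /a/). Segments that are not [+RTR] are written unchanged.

u g i u~ ḍ~ ḍ~

From /ḍ/ at 5 leftward: 4 /u/ → [+RTR]; 3 /i/ blocks.
From /ḍ/ at 6 leftward: 5 /ḍ/ is itself a trigger — this domain ends here.
Target with no active source: position 1 stays [-emphatic].
[+RTR] positions on the surface: 4 5 6.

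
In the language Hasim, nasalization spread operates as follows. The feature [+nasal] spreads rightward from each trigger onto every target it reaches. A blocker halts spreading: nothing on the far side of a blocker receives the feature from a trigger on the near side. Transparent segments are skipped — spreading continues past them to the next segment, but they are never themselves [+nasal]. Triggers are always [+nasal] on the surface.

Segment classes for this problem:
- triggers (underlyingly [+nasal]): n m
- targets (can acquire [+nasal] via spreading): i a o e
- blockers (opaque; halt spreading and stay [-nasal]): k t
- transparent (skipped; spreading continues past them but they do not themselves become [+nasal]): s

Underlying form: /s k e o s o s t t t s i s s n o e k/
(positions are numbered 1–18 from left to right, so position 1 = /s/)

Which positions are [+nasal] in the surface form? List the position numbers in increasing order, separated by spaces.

15 16 17

From /n/ at 15 rightward: 16 /o/ → [+nasal]; 17 /e/ → [+nasal]; 18 /k/ blocks.
Targets with no active source: positions 3 4 6 12 stay [-nasal].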